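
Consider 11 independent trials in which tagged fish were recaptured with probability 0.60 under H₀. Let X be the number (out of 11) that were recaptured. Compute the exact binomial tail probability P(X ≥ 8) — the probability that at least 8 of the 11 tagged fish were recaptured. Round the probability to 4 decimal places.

P = 0.2963

X ~ Binomial(n=11, p=0.60).
P(X ≥ 8) = C(11,8)·0.60^8·0.40^3 + C(11,9)·0.60^9·0.40^2 + C(11,10)·0.60^10·0.40^1 + C(11,11)·0.60^11·0.40^0.
= 0.177367 + 0.088684 + 0.026605 + 0.003628 = 0.2963.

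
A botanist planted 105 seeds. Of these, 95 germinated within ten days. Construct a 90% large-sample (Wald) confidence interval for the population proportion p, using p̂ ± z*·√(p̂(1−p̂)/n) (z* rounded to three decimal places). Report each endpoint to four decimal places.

(0.8576, 0.9519)

With x = 95 successes in n = 105, p̂ = 0.90476.
SE(p̂) = √(0.90476·0.09524/105) = 0.028647.
For 90% confidence, z* = 1.645.
Margin of error: 1.645 × 0.028647 = 0.04712.
So the interval runs from 0.8576 to 0.9519.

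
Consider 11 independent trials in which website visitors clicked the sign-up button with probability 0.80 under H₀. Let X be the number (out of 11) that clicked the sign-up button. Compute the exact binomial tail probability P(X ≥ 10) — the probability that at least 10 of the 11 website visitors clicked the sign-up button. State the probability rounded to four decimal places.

P = 0.3221

X is binomial with n = 11 and p = 0.80.
P(X ≥ 10) = C(11,10)·0.80^10·0.20^1 + C(11,11)·0.80^11·0.20^0.
= 0.236223 + 0.085899 = 0.3221.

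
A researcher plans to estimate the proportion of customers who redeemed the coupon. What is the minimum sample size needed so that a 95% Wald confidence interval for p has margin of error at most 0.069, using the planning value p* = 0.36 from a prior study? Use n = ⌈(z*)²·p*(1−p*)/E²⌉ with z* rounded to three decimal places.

n = 186

z* = 1.960 at the 95% level.
p*(1−p*) = 0.2304.
Required n before rounding: 3.841600 × 0.2304 / 0.069² = 185.907.
⌈185.907⌉ = 186.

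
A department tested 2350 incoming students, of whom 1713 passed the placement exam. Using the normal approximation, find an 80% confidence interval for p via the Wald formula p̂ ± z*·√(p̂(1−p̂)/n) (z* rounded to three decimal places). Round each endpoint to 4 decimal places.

p̂ = 1713/2350 = 0.72894.
SE(p̂) = √(0.72894·0.27106/2350) = 0.009170.
The 80% critical value is z* = 1.282.
Margin = 1.282·0.009170 = 0.01176.
So the interval runs from 0.7172 to 0.7407.

(0.7172, 0.7407)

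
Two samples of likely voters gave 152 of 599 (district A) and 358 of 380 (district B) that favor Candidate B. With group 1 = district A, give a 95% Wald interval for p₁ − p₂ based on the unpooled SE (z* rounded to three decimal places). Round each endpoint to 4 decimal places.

(-0.7304, -0.6463)

p̂₁ = 0.25376, p̂₂ = 0.94211, so the observed difference is -0.68835.
Unpooled SE = √(p̂₁(1−p̂₁)/n₁ + p̂₂(1−p̂₂)/n₂) = √(0.000316134 + 0.000143534) = 0.021440.
z* = 1.960 at the 95% level. Margin of error = 0.04202.
CI: -0.68835 ± 0.04202 = (-0.7304, -0.6463).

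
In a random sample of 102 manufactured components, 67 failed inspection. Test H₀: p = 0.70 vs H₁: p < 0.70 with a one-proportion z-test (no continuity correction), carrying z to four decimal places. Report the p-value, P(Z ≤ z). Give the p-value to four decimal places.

p-value = 0.1709

Sample proportion p̂ = 67/102 = 0.65686.
Null standard error: √(0.70·0.30/102) = √0.002058824 = 0.045374.
Test statistic (full precision, shown to 4 dp): z = (67/102 − 0.70)/SE₀ ≈ -0.9507.
From the standard normal, P(Z ≤ z) = 0.1709.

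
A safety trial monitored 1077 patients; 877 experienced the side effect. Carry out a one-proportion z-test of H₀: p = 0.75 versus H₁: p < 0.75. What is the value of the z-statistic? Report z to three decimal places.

With x = 877 successes in n = 1077, p̂ = 0.81430.
SE₀ = √(0.75·0.25/1077) = 0.013194.
Test statistic: z = 0.06430/0.013194 = 4.873.

z = 4.873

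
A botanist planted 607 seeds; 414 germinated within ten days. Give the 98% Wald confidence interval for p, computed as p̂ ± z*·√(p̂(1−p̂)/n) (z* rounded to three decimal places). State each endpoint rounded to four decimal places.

(0.6381, 0.7260)

With x = 414 successes in n = 607, p̂ = 0.68204.
SE = √(p̂(1−p̂)/n) = √(0.216860/607) = 0.018901.
The 98% critical value is z* = 2.326.
Margin = 2.326·0.018901 = 0.04396.
CI: 0.68204 ± 0.04396 = (0.6381, 0.7260).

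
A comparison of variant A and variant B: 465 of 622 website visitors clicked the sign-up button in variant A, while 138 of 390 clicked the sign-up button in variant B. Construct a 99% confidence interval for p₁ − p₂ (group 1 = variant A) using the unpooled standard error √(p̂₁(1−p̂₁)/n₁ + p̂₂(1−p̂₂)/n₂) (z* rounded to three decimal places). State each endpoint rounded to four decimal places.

(0.3169, 0.4706)

p̂₁ = 465/622 = 0.74759, p̂₂ = 138/390 = 0.35385; p̂₁ − p̂₂ = 0.39374.
SE = √(0.000303376 + 0.000586254) = √0.000889630 = 0.029827.
For 99% confidence, z* = 2.576. Margin of error = 0.07683.
Interval: 0.39374 ± 0.07683 → (0.3169, 0.4706).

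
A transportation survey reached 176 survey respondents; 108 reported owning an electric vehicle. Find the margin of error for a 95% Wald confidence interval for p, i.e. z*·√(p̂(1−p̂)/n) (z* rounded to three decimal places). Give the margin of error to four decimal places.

ME = 0.0719

With x = 108 successes in n = 176, p̂ = 0.61364.
SE(p̂) = √(0.61364·0.38636/176) = 0.036703.
The 95% critical value is z* = 1.960.
So ME = 0.0719.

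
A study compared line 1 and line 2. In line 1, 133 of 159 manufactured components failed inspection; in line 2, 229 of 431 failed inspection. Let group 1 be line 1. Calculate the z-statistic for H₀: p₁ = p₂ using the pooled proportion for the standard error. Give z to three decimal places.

z = 6.754

Sample proportions: p̂₁ = 133/159 = 0.83648 and p̂₂ = 229/431 = 0.53132.
Pooled p̂ = (133+229)/(159+431) = 362/590 = 0.61356.
Pooled SE = √[0.2371043·0.00860949] ≈ 0.045181.
z = 0.30516/0.045181 = 6.754.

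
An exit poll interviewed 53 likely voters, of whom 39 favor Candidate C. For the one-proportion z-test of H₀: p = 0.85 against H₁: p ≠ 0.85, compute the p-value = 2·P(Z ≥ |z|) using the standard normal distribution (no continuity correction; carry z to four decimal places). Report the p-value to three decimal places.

p-value = 0.020

p̂ = 39/53 = 0.73585.
Null standard error: √(0.85·0.15/53) = √0.002405660 = 0.049048.
z = (p̂ − p₀)/SE = (39/53 − 0.85)/0.049048 ≈ -2.3274.
p-value = 2·P(Z ≥ |z|) with z = -2.3274 → 0.020.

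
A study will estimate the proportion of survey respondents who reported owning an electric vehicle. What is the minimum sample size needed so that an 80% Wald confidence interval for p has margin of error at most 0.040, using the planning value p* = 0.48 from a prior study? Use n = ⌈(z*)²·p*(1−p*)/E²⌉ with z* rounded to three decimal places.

n = 257

z* = 1.282 at the 80% level.
p*(1−p*) = 0.2496.
(z*)²·p*(1−p*)/E² = 1.643524·0.2496/0.001600 = 256.390.
⌈256.390⌉ = 257.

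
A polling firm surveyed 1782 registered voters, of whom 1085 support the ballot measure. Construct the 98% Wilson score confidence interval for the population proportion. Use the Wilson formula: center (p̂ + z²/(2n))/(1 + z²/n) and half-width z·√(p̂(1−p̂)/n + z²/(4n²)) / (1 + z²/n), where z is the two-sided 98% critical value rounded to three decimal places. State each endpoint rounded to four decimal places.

Here p̂ = 1085/1782 = 0.60887 and z = 2.326 (z² = 5.410276).
1 + z²/n = 1.003036.
Adjusted center: (0.60887 + z²/(2n))/1.003036 = 0.60854.
Radicand: p̂(1−p̂)/n + z²/(4n²) = 0.000133641 + 0.000000426 = 0.000134067.
Half-width = z·√(radicand)/denom = 2.326·0.011579/1.003036 = 0.02685.
Interval: 0.60854 ± 0.02685 → (0.5817, 0.6354).

(0.5817, 0.6354)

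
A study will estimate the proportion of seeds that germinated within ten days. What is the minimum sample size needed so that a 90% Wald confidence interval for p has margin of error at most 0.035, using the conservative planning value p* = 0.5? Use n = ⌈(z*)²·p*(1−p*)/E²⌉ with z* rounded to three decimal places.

z* = 1.645 at the 90% level.
p*(1−p*) = 0.2500.
(z*)²·p*(1−p*)/E² = 2.706025·0.2500/0.001225 = 552.250.
⌈552.250⌉ = 553.

n = 553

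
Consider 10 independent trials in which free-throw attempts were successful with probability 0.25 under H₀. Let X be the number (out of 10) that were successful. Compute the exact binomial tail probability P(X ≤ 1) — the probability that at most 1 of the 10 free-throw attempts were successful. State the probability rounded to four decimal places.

X is binomial with n = 10 and p = 0.25.
P(X ≤ 1) = C(10,0)·0.25^0·0.75^10 + C(10,1)·0.25^1·0.75^9.
= 0.056314 + 0.187712 = 0.2440.

P = 0.2440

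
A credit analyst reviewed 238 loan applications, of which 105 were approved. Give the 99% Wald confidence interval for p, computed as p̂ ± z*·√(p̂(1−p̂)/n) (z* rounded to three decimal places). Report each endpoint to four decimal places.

(0.3583, 0.5241)

Sample proportion p̂ = 105/238 = 0.44118.
SE(p̂) = √(0.44118·0.55882/238) = 0.032185.
The 99% critical value is z* = 2.576.
Margin = 2.576·0.032185 = 0.08291.
So the interval runs from 0.3583 to 0.5241.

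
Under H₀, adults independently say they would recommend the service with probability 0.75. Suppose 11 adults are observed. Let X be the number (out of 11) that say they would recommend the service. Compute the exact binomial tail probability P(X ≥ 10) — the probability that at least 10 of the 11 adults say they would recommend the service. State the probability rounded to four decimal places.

X ~ Binomial(n=11, p=0.75).
P(X ≥ 10) = C(11,10)·0.75^10·0.25^1 + C(11,11)·0.75^11·0.25^0.
= 0.154862 + 0.042235 = 0.1971.

P = 0.1971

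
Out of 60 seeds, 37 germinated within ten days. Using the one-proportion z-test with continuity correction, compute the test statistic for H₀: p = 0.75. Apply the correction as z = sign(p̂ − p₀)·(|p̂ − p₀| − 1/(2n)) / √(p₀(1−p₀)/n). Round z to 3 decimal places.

z = -2.236

Sample proportion p̂ = 37/60 = 0.61667. p̂ − p₀ = -0.133333.
1/(2n) = 0.008333.
Corrected numerator: |-0.133333| − 0.008333 = 0.125000.
Null standard error: √(0.75·0.25/60) = √0.003125000 = 0.055902.
z = −0.125000/0.055902 = -2.236.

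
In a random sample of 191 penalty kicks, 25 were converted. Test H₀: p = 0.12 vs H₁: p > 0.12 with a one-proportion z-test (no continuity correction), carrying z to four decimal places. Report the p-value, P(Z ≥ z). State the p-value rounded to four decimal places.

p-value = 0.3216

With x = 25 successes in n = 191, p̂ = 0.13089.
Under H₀, SE = √(p₀(1−p₀)/n) = √(0.12·0.88/191) = √0.000552880 = 0.023513.
Test statistic (full precision, shown to 4 dp): z = (25/191 − 0.12)/SE₀ ≈ 0.4631.
From the standard normal, P(Z ≥ z) = 0.3216.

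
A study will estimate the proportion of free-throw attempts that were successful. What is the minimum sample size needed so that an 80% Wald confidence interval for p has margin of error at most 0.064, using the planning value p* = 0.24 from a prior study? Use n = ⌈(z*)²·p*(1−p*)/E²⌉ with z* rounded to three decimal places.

n = 74

z* = 1.282 at the 80% level.
p*(1−p*) = 0.24·0.76 = 0.1824.
Required n before rounding: 1.643524 × 0.1824 / 0.064² = 73.188.
⌈73.188⌉ = 74.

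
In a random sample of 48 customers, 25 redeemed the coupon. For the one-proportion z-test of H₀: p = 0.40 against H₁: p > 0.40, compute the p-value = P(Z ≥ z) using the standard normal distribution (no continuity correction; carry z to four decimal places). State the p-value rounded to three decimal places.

p-value = 0.044

The sample proportion is 25/48 = 0.52083.
SE₀ = √(0.40·0.60/48) = 0.070711.
z = (p̂ − p₀)/SE = (25/48 − 0.40)/0.070711 ≈ 1.7088.
p-value = P(Z ≥ z) with z = 1.7088 → 0.044.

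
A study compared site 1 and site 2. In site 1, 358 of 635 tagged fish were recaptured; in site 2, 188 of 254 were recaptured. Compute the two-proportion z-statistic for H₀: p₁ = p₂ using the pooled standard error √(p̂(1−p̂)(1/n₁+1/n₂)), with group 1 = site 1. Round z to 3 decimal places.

Sample proportions: p̂₁ = 358/635 = 0.56378 and p̂₂ = 188/254 = 0.74016.
Pooled p̂ = (358+188)/(635+254) = 546/889 = 0.61417.
SE = √[p̂(1−p̂)(1/n₁+1/n₂)] = √[0.61417·0.38583·(1/635+1/254)] ≈ 0.036140.
z = (p̂₁ − p̂₂)/SE = (0.56378 − 0.74016)/0.036140 = -0.17638/0.036140 = -4.880.

z = -4.880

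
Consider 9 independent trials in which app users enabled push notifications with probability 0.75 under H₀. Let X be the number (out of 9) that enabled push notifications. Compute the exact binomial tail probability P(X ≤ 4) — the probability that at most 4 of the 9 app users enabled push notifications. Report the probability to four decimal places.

X ~ Binomial(n=9, p=0.75).
P(X ≤ 4) = Σ_{j=0}^{4} C(9,j)·0.75^j·0.25^{9−j}.
= 0.000004 + 0.000103 + 0.001236 + 0.008652 + 0.038933 = 0.0489.

P = 0.0489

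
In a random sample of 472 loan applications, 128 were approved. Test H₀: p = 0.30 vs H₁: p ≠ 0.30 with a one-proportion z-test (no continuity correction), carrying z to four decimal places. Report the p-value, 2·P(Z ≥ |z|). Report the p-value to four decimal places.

Sample proportion p̂ = 128/472 = 0.27119.
Null standard error: √(0.30·0.70/472) = √0.000444915 = 0.021093.
z = (p̂ − p₀)/SE = (128/472 − 0.30)/0.021093 ≈ -1.3660.
p-value = 2·P(Z ≥ |z|) with z = -1.3660 → 0.1719.

p-value = 0.1719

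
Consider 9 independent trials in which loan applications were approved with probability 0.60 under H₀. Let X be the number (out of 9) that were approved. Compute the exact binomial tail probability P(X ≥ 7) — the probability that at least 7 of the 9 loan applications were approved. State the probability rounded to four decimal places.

P = 0.2318

X ~ Binomial(n=9, p=0.60).
P(X ≥ 7) = C(9,7)·0.60^7·0.40^2 + C(9,8)·0.60^8·0.40^1 + C(9,9)·0.60^9·0.40^0.
= 0.161243 + 0.060466 + 0.010078 = 0.2318.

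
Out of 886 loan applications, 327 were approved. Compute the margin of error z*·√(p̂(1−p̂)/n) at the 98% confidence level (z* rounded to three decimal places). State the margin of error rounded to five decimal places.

ME = 0.03771

Sample proportion p̂ = 327/886 = 0.36907.
SE = √(p̂(1−p̂)/n) = √(0.232859/886) = 0.016212.
The 98% critical value is z* = 2.326.
So ME = 0.03771.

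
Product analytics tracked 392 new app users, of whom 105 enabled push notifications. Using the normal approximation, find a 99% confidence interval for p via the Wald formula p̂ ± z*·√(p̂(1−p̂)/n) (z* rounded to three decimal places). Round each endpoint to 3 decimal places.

Sample proportion p̂ = 105/392 = 0.26786.
SE = √(p̂(1−p̂)/n) = √(0.196110/392) = 0.022367.
The 99% critical value is z* = 2.576.
Margin of error: 2.576 × 0.022367 = 0.05762.
Interval: 0.26786 ± 0.05762 → (0.210, 0.325).

(0.210, 0.325)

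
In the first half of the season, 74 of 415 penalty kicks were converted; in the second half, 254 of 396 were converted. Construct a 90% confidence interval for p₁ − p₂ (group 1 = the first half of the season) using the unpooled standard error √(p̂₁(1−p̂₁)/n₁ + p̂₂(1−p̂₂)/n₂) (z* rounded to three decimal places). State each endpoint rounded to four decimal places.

p̂₁ = 0.17831, p̂₂ = 0.64141, so the observed difference is -0.46310.
Unpooled SE = √(p̂₁(1−p̂₁)/n₁ + p̂₂(1−p̂₂)/n₂) = √(0.000353055 + 0.000580813) = 0.030559.
The 90% critical value is z* = 1.645. Margin = 1.645·0.030559 = 0.05027.
Interval: -0.46310 ± 0.05027 → (-0.5134, -0.4128).

(-0.5134, -0.4128)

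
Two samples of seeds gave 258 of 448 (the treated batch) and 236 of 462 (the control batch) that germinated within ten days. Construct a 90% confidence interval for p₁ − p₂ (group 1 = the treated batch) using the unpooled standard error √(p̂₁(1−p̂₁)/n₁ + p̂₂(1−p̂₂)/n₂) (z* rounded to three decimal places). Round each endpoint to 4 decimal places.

(0.0109, 0.1193)

p̂₁ = 258/448 = 0.57589, p̂₂ = 236/462 = 0.51082; p̂₁ − p̂₂ = 0.06507.
Unpooled SE = √(p̂₁(1−p̂₁)/n₁ + p̂₂(1−p̂₂)/n₂) = √(0.000545179 + 0.000540872) = 0.032955.
z* = 1.645 at the 90% level. Margin of error = 0.05421.
Interval: 0.06507 ± 0.05421 → (0.0109, 0.1193).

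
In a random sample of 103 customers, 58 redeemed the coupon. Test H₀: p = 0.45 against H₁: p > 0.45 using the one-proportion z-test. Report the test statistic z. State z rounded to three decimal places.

p̂ = 58/103 = 0.56311.
SE₀ = √(0.45·0.55/103) = 0.049020.
z = (0.56311 − 0.45)/0.049020 = 0.11311/0.049020 = 2.307.

z = 2.307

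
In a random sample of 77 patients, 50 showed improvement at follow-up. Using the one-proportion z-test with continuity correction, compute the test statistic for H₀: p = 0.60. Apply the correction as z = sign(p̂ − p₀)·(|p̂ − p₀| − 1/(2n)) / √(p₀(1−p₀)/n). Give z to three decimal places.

With x = 50 successes in n = 77, p̂ = 0.64935. p̂ − p₀ = 0.049351.
Continuity correction 1/(2n) = 1/154 = 0.006494.
Corrected numerator: |0.049351| − 0.006494 = 0.042857.
Under H₀, SE = √(p₀(1−p₀)/n) = √(0.60·0.40/77) = √0.003116883 = 0.055829.
z = +0.042857/0.055829 = 0.768.

z = 0.768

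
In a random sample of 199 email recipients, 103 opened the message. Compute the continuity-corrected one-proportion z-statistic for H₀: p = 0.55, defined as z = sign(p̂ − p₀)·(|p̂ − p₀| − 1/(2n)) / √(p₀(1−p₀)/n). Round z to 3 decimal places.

z = -0.848

p̂ = 103/199 = 0.51759. p̂ − p₀ = -0.032412.
Continuity correction 1/(2n) = 1/398 = 0.002513.
Corrected numerator: |-0.032412| − 0.002513 = 0.029899.
Null standard error: √(0.55·0.45/199) = √0.001243719 = 0.035266.
z = −0.029899/0.035266 = -0.848.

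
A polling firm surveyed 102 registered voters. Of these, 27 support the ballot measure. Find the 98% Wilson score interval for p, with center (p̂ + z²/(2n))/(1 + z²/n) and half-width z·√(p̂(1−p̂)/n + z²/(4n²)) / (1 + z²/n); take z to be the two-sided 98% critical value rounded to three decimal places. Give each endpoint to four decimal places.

(0.1768, 0.3763)

Here p̂ = 27/102 = 0.26471 and z = 2.326 (z² = 5.410276).
1 + z²/n = 1.053042.
Adjusted center: (0.26471 + z²/(2n))/1.053042 = 0.27656.
Radicand: p̂(1−p̂)/n + z²/(4n²) = 0.001908203 + 0.000130005 = 0.002038208.
Half-width = z·√(radicand)/denom = 2.326·0.045147/1.053042 = 0.09972.
Interval: 0.27656 ± 0.09972 → (0.1768, 0.3763).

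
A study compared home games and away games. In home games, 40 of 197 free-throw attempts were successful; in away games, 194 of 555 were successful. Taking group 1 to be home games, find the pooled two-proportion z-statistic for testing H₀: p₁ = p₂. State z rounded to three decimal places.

p̂₁ = 40/197 = 0.20305, p̂₂ = 194/555 = 0.34955.
Pooled p̂ = (40+194)/(197+555) = 234/752 = 0.31117.
Pooled SE = √[0.2143433·0.00687794] ≈ 0.038396.
z = -0.14650/0.038396 = -3.816.

z = -3.816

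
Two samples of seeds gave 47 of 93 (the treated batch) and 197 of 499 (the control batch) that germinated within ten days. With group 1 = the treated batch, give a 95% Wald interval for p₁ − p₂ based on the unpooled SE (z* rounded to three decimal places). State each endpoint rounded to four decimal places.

(0.0003, 0.2209)

p̂₁ = 0.50538, p̂₂ = 0.39479, so the observed difference is 0.11059.
SE = √(0.002687861 + 0.000478819) = √0.003166680 = 0.056273.
z* = 1.960 at the 95% level. Margin = 1.960·0.056273 = 0.11030.
Interval: 0.11059 ± 0.11030 → (0.0003, 0.2209).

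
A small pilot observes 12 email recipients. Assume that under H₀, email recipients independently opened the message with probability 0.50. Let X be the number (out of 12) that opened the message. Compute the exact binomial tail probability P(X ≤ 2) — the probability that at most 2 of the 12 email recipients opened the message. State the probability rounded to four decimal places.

X is binomial with n = 12 and p = 0.50.
P(X ≤ 2) = C(12,0)·0.50^0·0.50^12 + C(12,1)·0.50^1·0.50^11 + C(12,2)·0.50^2·0.50^10.
= 0.000244 + 0.002930 + 0.016113 = 0.0193.

P = 0.0193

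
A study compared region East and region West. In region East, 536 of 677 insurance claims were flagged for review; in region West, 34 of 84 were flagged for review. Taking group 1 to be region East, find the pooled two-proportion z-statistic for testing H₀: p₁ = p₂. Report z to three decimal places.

z = 7.715

Sample proportions: p̂₁ = 536/677 = 0.79173 and p̂₂ = 34/84 = 0.40476.
Pooling: p̂ = 570/761 = 0.74901.
Pooled SE = √[0.1879918·0.01338187] ≈ 0.050157.
z = 0.38697/0.050157 = 7.715.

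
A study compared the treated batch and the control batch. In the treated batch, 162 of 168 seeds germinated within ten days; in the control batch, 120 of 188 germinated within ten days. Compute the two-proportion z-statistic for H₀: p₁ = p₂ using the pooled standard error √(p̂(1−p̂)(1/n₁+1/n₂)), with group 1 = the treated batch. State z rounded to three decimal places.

z = 7.567

p̂₁ = 162/168 = 0.96429, p̂₂ = 120/188 = 0.63830.
Pooling: p̂ = 282/356 = 0.79213.
Pooled SE = √[0.1646572·0.01127153] ≈ 0.043081.
z = 0.32599/0.043081 = 7.567.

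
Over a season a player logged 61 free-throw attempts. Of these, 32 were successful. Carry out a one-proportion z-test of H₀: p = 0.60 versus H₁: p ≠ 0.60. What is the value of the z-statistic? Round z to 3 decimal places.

The sample proportion is 32/61 = 0.52459.
Null standard error: √(0.60·0.40/61) = √0.003934426 = 0.062725.
Test statistic: z = -0.07541/0.062725 = -1.202.

z = -1.202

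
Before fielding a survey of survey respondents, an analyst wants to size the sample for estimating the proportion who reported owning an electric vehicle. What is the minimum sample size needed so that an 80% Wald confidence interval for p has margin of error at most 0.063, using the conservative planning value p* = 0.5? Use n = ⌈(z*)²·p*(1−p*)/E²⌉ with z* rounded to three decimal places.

n = 104

z* = 1.282 at the 80% level.
p*(1−p*) = 0.2500.
Required n before rounding: 1.643524 × 0.2500 / 0.063² = 103.523.
Rounding up, n = 104.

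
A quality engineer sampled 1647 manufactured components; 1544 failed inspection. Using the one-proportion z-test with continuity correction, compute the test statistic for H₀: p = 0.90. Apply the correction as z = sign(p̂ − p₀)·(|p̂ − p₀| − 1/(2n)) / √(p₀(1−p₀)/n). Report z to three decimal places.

Sample proportion p̂ = 1544/1647 = 0.93746. p̂ − p₀ = 0.037462.
Continuity correction 1/(2n) = 1/3294 = 0.000304.
Corrected numerator: |0.037462| − 0.000304 = 0.037158.
SE₀ = √(0.90·0.10/1647) = 0.007392.
z = +0.037158/0.007392 = 5.027.

z = 5.027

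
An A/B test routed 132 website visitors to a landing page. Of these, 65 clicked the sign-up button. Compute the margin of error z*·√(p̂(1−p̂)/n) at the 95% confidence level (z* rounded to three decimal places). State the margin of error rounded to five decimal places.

p̂ = 65/132 = 0.49242.
Standard error of p̂: √(0.249943/132) = √0.001893505 = 0.043514.
z* = 1.960 at the 95% level.
Margin of error = z*·SE = 1.960 × 0.043514 = 0.08529.

ME = 0.08529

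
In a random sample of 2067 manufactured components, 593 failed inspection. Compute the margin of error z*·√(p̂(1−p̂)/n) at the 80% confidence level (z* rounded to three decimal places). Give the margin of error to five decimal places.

ME = 0.01275

The sample proportion is 593/2067 = 0.28689.
SE(p̂) = √(0.28689·0.71311/2067) = 0.009949.
For 80% confidence, z* = 1.282.
ME = 1.282·0.009949 = 0.01275.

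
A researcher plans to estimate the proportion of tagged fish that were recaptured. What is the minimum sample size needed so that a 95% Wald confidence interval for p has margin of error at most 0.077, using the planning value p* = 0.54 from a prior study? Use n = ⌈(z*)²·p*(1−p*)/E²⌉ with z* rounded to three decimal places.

n = 161

z* = 1.960 at the 95% level.
p*(1−p*) = 0.54·0.46 = 0.2484.
Required n before rounding: 3.841600 × 0.2484 / 0.077² = 160.947.
⌈160.947⌉ = 161.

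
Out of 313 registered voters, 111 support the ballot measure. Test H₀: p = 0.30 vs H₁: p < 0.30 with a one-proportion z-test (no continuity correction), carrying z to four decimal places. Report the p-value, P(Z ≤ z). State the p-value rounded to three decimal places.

The sample proportion is 111/313 = 0.35463.
SE₀ = √(0.30·0.70/313) = 0.025902.
Test statistic (full precision, shown to 4 dp): z = (111/313 − 0.30)/SE₀ ≈ 2.1092.
From the standard normal, P(Z ≤ z) = 0.983.

p-value = 0.983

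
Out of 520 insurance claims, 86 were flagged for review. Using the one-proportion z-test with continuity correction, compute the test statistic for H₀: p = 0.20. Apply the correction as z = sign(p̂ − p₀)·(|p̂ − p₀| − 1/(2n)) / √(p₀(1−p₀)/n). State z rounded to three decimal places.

z = -1.919

Sample proportion p̂ = 86/520 = 0.16538. p̂ − p₀ = -0.034615.
1/(2n) = 0.000962.
Corrected numerator: |-0.034615| − 0.000962 = 0.033653.
Under H₀, SE = √(p₀(1−p₀)/n) = √(0.20·0.80/520) = √0.000307692 = 0.017541.
z = −0.033653/0.017541 = -1.919.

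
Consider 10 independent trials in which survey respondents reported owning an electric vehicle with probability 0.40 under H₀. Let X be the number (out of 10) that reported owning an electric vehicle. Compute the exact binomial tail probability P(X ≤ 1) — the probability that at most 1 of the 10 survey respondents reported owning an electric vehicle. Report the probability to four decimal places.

X ~ Binomial(n=10, p=0.40).
P(X ≤ 1) = C(10,0)·0.40^0·0.60^10 + C(10,1)·0.40^1·0.60^9.
= 0.006047 + 0.040311 = 0.0464.

P = 0.0464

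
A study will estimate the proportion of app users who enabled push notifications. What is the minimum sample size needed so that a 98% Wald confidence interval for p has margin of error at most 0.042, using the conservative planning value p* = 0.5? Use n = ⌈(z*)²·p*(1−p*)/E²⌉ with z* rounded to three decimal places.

z* = 2.326 at the 98% level.
p*(1−p*) = 0.2500.
(z*)²·p*(1−p*)/E² = 5.410276·0.2500/0.001764 = 766.762.
⌈766.762⌉ = 767.

n = 767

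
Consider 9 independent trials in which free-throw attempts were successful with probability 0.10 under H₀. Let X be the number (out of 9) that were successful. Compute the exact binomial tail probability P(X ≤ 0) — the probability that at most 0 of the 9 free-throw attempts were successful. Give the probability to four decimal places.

P = 0.3874

X is binomial with n = 9 and p = 0.10.
P(X ≤ 0) = C(9,0)·0.10^0·0.90^9.
= 0.387420 = 0.3874.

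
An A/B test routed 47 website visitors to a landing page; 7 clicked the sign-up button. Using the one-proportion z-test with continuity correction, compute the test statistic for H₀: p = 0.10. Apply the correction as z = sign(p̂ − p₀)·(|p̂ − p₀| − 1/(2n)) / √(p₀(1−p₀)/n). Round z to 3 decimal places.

z = 0.875

With x = 7 successes in n = 47, p̂ = 0.14894. p̂ − p₀ = 0.048936.
1/(2n) = 0.010638.
Corrected numerator: |0.048936| − 0.010638 = 0.038298.
Under H₀, SE = √(p₀(1−p₀)/n) = √(0.10·0.90/47) = √0.001914894 = 0.043759.
z = (+)0.038298/0.043759 = 0.875.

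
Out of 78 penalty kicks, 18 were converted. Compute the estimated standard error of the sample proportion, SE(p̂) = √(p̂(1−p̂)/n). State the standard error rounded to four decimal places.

SE = 0.0477

With x = 18 successes in n = 78, p̂ = 0.23077.
p̂(1−p̂) = 0.177515.
Dividing by n and taking the root: √0.002275833 = 0.0477.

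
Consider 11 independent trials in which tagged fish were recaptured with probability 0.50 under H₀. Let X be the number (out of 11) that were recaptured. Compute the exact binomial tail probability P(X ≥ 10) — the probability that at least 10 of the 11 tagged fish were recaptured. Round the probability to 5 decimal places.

P = 0.00586

X is binomial with n = 11 and p = 0.50.
P(X ≥ 10) = C(11,10)·0.50^10·0.50^1 + C(11,11)·0.50^11·0.50^0.
= 0.005371 + 0.000488 = 0.00586.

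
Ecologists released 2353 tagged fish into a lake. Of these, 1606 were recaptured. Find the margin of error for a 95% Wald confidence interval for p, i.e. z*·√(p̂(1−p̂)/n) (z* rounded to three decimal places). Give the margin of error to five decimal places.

ME = 0.01881

Sample proportion p̂ = 1606/2353 = 0.68253.
SE(p̂) = √(0.68253·0.31747/2353) = 0.009596.
For 95% confidence, z* = 1.960.
Margin of error = z*·SE = 1.960 × 0.009596 = 0.01881.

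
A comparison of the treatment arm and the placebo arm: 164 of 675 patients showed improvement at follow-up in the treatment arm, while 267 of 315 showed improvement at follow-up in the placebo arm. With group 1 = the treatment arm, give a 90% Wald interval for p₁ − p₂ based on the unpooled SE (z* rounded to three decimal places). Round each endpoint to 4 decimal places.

(-0.6476, -0.5617)

p̂₁ = 0.24296, p̂₂ = 0.84762, so the observed difference is -0.60466.
Unpooled SE = √(p̂₁(1−p̂₁)/n₁ + p̂₂(1−p̂₂)/n₂) = √(0.000272492 + 0.000410035) = 0.026125.
z* = 1.645 at the 90% level. Margin = 1.645·0.026125 = 0.04298.
CI: -0.60466 ± 0.04298 = (-0.6476, -0.5617).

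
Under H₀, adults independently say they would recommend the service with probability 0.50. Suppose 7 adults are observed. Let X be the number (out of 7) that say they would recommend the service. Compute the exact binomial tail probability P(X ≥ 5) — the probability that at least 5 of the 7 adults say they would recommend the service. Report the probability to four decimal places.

X ~ Binomial(n=7, p=0.50).
P(X ≥ 5) = C(7,5)·0.50^5·0.50^2 + C(7,6)·0.50^6·0.50^1 + C(7,7)·0.50^7·0.50^0.
= 0.164062 + 0.054688 + 0.007812 = 0.2266.

P = 0.2266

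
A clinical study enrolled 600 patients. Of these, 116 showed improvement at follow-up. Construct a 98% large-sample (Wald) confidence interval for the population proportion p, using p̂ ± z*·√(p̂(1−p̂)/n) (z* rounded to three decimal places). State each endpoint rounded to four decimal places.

p̂ = 116/600 = 0.19333.
SE = √(p̂(1−p̂)/n) = √(0.155956/600) = 0.016122.
The 98% critical value is z* = 2.326.
Margin = 2.326·0.016122 = 0.03750.
CI: 0.19333 ± 0.03750 = (0.1558, 0.2308).

(0.1558, 0.2308)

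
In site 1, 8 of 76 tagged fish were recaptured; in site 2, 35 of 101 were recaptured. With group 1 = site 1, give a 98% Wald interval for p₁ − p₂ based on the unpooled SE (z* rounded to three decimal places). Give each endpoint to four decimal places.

p̂₁ = 8/76 = 0.10526, p̂₂ = 35/101 = 0.34653; p̂₁ − p̂₂ = -0.24127.
Unpooled SE = √(p̂₁(1−p̂₁)/n₁ + p̂₂(1−p̂₂)/n₂) = √(0.001239248 + 0.002242063) = 0.059003.
z* = 2.326 at the 98% level. Margin = 2.326·0.059003 = 0.13724.
Interval: -0.24127 ± 0.13724 → (-0.3785, -0.1040).

(-0.3785, -0.1040)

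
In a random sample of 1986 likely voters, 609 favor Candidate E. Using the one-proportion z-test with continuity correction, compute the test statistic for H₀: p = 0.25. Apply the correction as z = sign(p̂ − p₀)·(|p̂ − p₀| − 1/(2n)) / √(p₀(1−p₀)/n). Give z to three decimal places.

z = 5.804

Sample proportion p̂ = 609/1986 = 0.30665. p̂ − p₀ = 0.056647.
1/(2n) = 0.000252.
Corrected numerator: |0.056647| − 0.000252 = 0.056395.
SE₀ = √(0.25·0.75/1986) = 0.009717.
z = +0.056395/0.009717 = 5.804.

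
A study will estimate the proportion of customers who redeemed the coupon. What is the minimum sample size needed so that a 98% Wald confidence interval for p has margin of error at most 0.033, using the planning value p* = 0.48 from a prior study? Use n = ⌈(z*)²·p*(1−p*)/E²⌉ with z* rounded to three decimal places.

n = 1241

The 98% critical value is z* = 2.326.
p*(1−p*) = 0.48·0.52 = 0.2496.
(z*)²·p*(1−p*)/E² = 5.410276·0.2496/0.001089 = 1240.041.
⌈1240.041⌉ = 1241.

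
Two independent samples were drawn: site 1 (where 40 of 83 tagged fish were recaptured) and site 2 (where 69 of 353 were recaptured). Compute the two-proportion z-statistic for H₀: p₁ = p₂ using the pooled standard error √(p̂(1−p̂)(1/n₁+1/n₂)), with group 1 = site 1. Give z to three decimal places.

z = 5.423

Sample proportions: p̂₁ = 40/83 = 0.48193 and p̂₂ = 69/353 = 0.19547.
Pooled p̂ = (40+69)/(83+353) = 109/436 = 0.25000.
Pooled SE = √[0.1875000·0.01488105] ≈ 0.052822.
z = (p̂₁ − p̂₂)/SE = (0.48193 − 0.19547)/0.052822 = 0.28646/0.052822 = 5.423.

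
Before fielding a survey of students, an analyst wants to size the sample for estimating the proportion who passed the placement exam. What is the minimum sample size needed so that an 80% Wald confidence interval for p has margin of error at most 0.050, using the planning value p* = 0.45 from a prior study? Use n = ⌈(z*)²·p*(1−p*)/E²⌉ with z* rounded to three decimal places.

For 80% confidence, z* = 1.282.
p*(1−p*) = 0.2475.
(z*)²·p*(1−p*)/E² = 1.643524·0.2475/0.002500 = 162.709.
⌈162.709⌉ = 163.

n = 163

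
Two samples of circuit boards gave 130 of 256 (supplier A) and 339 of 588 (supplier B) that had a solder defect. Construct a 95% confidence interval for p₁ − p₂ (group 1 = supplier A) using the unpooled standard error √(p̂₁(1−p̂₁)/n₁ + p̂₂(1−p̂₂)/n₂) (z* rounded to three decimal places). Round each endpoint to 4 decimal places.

p̂₁ = 130/256 = 0.50781, p̂₂ = 339/588 = 0.57653; p̂₁ − p̂₂ = -0.06872.
SE = √(0.000976324 + 0.000415209) = √0.001391533 = 0.037303.
z* = 1.960 at the 95% level. Margin of error = 0.07311.
CI: -0.06872 ± 0.07311 = (-0.1418, 0.0044).

(-0.1418, 0.0044)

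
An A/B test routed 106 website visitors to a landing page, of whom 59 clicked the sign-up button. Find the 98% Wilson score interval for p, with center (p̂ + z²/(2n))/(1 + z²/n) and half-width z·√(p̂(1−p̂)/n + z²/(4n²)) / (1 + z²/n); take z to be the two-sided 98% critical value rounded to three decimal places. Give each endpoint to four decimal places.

(0.4443, 0.6634)

Here p̂ = 59/106 = 0.55660 and z = 2.326 (z² = 5.410276).
1 + z²/n = 1.051040.
Adjusted center: (0.55660 + z²/(2n))/1.051040 = 0.55385.
Radicand: p̂(1−p̂)/n + z²/(4n²) = 0.002328264 + 0.000120378 = 0.002448642.
Half-width = 2.326·√0.002448642/1.051040 = 0.10951.
So the interval runs from 0.4443 to 0.6634.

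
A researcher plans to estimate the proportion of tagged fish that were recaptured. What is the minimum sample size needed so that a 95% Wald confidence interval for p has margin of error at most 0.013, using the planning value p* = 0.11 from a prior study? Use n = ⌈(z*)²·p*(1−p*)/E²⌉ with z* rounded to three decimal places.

z* = 1.960 at the 95% level.
p*(1−p*) = 0.11·0.89 = 0.0979.
Required n before rounding: 3.841600 × 0.0979 / 0.013² = 2225.400.
⌈2225.400⌉ = 2226.

n = 2226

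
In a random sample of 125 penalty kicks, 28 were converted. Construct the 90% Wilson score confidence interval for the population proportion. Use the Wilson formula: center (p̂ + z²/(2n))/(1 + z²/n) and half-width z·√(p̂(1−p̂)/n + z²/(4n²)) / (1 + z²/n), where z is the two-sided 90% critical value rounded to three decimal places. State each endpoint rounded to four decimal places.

Here p̂ = 28/125 = 0.22400 and z = 1.645 (z² = 2.706025).
1 + z²/n = 1.021648.
Center = (0.22400 + 0.010824)/1.021648 = 0.22985.
Radicand: p̂(1−p̂)/n + z²/(4n²) = 0.001390592 + 0.000043296 = 0.001433888.
Half-width = z·√(radicand)/denom = 1.645·0.037867/1.021648 = 0.06097.
So the interval runs from 0.1689 to 0.2908.

(0.1689, 0.2908)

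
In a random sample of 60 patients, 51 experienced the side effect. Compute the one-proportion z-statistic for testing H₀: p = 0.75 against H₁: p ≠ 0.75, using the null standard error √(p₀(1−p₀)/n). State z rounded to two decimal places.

p̂ = 51/60 = 0.85000.
SE₀ = √(0.75·0.25/60) = 0.055902.
z = (0.85000 − 0.75)/0.055902 = 0.10000/0.055902 = 1.79.

z = 1.79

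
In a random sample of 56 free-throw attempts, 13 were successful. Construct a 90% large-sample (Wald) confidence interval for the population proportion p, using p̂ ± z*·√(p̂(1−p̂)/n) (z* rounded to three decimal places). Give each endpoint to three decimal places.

The sample proportion is 13/56 = 0.23214.
Standard error of p̂: √(0.178253/56) = √0.003183081 = 0.056419.
z* = 1.645 at the 90% level.
Margin of error: 1.645 × 0.056419 = 0.09281.
CI: 0.23214 ± 0.09281 = (0.139, 0.325).

(0.139, 0.325)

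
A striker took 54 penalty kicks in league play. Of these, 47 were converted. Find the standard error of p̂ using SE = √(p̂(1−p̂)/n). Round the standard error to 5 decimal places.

With x = 47 successes in n = 54, p̂ = 0.87037.
p̂(1−p̂) = 0.112826.
SE = √(0.112826/54) = √0.002089370 = 0.04571.

SE = 0.04571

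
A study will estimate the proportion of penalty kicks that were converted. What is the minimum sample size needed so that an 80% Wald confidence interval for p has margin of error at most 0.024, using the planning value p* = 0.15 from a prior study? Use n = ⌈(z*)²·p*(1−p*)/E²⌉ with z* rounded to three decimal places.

n = 364

z* = 1.282 at the 80% level.
p*(1−p*) = 0.15·0.85 = 0.1275.
Required n before rounding: 1.643524 × 0.1275 / 0.024² = 363.801.
⌈363.801⌉ = 364.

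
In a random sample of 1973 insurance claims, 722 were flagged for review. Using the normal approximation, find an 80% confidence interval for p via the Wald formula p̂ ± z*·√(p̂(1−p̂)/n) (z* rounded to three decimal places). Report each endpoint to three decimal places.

Sample proportion p̂ = 722/1973 = 0.36594.
SE(p̂) = √(0.36594·0.63406/1973) = 0.010844.
The 80% critical value is z* = 1.282.
Margin of error: 1.282 × 0.010844 = 0.01390.
CI: 0.36594 ± 0.01390 = (0.352, 0.380).

(0.352, 0.380)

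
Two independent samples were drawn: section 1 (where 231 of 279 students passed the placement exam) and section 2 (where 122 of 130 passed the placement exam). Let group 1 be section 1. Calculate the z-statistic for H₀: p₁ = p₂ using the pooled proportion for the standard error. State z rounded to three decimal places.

Sample proportions: p̂₁ = 231/279 = 0.82796 and p̂₂ = 122/130 = 0.93846.
Pooled p̂ = (231+122)/(279+130) = 353/409 = 0.86308.
SE = √[p̂(1−p̂)(1/n₁+1/n₂)] = √[0.86308·0.13692·(1/279+1/130)] ≈ 0.036504.
z = -0.11050/0.036504 = -3.027.

z = -3.027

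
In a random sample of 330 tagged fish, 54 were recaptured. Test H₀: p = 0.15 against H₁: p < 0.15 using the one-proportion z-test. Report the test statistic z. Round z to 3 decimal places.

p̂ = 54/330 = 0.16364.
Null standard error: √(0.15·0.85/330) = √0.000386364 = 0.019656.
z = (p̂ − p₀)/SE = (0.16364 − 0.15)/0.019656 = 0.694.

z = 0.694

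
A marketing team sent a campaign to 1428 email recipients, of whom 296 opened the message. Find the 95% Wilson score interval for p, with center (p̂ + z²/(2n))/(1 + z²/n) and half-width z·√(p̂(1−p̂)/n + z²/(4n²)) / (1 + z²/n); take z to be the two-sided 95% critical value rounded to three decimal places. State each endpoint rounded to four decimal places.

Here p̂ = 296/1428 = 0.20728 and z = 1.960 (z² = 3.841600).
1 + z²/n = 1.002690.
Center = (0.20728 + 0.001345)/1.002690 = 0.20807.
Radicand: p̂(1−p̂)/n + z²/(4n²) = 0.000115068 + 0.000000471 = 0.000115539.
Half-width = 1.960·√0.000115539/1.002690 = 0.02101.
So the interval runs from 0.1871 to 0.2291.

(0.1871, 0.2291)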